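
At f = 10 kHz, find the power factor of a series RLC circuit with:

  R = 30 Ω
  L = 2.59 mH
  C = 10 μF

Step 1 — Angular frequency: ω = 2π·f = 2π·1e+04 = 6.283e+04 rad/s.
Step 2 — Component impedances:
  R: Z = R = 30 Ω
  L: Z = jωL = j·6.283e+04·0.00259 = 0 + j162.7 Ω
  C: Z = 1/(jωC) = -j/(ω·C) = 0 - j1.592 Ω
Step 3 — Series combination: Z_total = R + L + C = 30 + j161.1 Ω = 163.9∠79.5° Ω.
Step 4 — Power factor: PF = cos(φ) = Re(Z)/|Z| = 30/163.9 = 0.183.
Step 5 — Type: Im(Z) = 161.1 ⇒ lagging (phase φ = 79.5°).

PF = 0.183 (lagging, φ = 79.5°)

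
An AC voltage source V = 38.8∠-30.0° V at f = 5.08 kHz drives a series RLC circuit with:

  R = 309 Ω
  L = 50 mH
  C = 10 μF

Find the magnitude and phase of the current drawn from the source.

Step 1 — Angular frequency: ω = 2π·f = 2π·5080 = 3.192e+04 rad/s.
Step 2 — Component impedances:
  R: Z = R = 309 Ω
  L: Z = jωL = j·3.192e+04·0.05 = 0 + j1596 Ω
  C: Z = 1/(jωC) = -j/(ω·C) = 0 - j3.133 Ω
Step 3 — Series combination: Z_total = R + L + C = 309 + j1593 Ω = 1622∠79.0° Ω.
Step 4 — Source phasor: V = 38.8∠-30.0° V = 33.6 - j19.4 V.
Step 5 — Ohm's law: I = V / Z_total = (33.6 - j19.4) / (309 + j1593) = -0.007794 - j0.02261 A.
Step 6 — Convert to polar: |I| = 0.02391 A, ∠I = -109.0°.

I = 0.02391∠-109.0° A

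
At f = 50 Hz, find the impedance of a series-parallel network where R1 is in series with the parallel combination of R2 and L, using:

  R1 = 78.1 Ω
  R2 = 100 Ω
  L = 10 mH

Step 1 — Angular frequency: ω = 2π·f = 2π·50 = 314.2 rad/s.
Step 2 — Component impedances:
  R1: Z = R = 78.1 Ω
  R2: Z = R = 100 Ω
  L: Z = jωL = j·314.2·0.01 = 0 + j3.142 Ω
Step 3 — Parallel branch: R2 || L = 1/(1/R2 + 1/L) = 0.0986 + j3.138 Ω.
Step 4 — Series with R1: Z_total = R1 + (R2 || L) = 78.2 + j3.138 Ω = 78.26∠2.3° Ω.

Z = 78.2 + j3.138 Ω = 78.26∠2.3° Ω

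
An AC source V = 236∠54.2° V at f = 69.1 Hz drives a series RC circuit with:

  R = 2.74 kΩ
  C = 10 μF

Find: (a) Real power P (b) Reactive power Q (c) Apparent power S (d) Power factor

Step 1 — Angular frequency: ω = 2π·f = 2π·69.1 = 434.2 rad/s.
Step 2 — Component impedances:
  R: Z = R = 2740 Ω
  C: Z = 1/(jωC) = -j/(ω·C) = 0 - j230.3 Ω
Step 3 — Series combination: Z_total = R + C = 2740 - j230.3 Ω = 2750∠-4.8° Ω.
Step 4 — Source phasor: V = 236∠54.2° V = 138.1 + j191.4 V.
Step 5 — Current: I = V / Z = 0.0442 + j0.07357 A = 0.08583∠59.0° A.
Step 6 — Complex power: S = V·I* = 20.18 - j1.697 VA.
Step 7 — Real power: P = Re(S) = 20.18 W.
Step 8 — Reactive power: Q = Im(S) = -1.697 VAR.
Step 9 — Apparent power: |S| = 20.26 VA.
Step 10 — Power factor: PF = P/|S| = 0.9965 (leading).

(a) P = 20.18 W  (b) Q = -1.697 VAR  (c) S = 20.26 VA  (d) PF = 0.9965 (leading)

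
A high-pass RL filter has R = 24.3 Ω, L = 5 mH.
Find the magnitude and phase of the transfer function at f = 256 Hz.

Step 1 — Angular frequency: ω = 2π·256 = 1608 rad/s.
Step 2 — Transfer function: H(jω) = jωL/(R + jωL).
Step 3 — Numerator jωL = j·8.042; denominator R + jωL = 24.3 + j8.042.
Step 4 — H = 0.09872 + j0.2983.
Step 5 — Magnitude: |H| = 0.3142 (-10.1 dB); phase: φ = 71.7°.

|H| = 0.3142 (-10.1 dB), φ = 71.7°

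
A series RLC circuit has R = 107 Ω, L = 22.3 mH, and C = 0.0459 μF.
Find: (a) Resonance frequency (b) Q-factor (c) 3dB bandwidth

Step 1 — Resonance condition Im(Z)=0 gives ω₀ = 1/√(LC).
Step 2 — ω₀ = 1/√(0.0223·4.59e-08) = 3.126e+04 rad/s.
Step 3 — f₀ = ω₀/(2π) = 4975 Hz.
Step 4 — Series Q: Q = ω₀L/R = 3.126e+04·0.0223/107 = 6.514.
Step 5 — 3dB bandwidth: Δω = ω₀/Q = 4798 rad/s; BW = Δω/(2π) = 763.7 Hz.

(a) f₀ = 4975 Hz  (b) Q = 6.514  (c) BW = 763.7 Hz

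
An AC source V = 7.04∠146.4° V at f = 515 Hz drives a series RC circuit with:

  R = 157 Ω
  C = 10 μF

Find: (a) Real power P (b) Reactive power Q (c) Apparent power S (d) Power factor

Step 1 — Angular frequency: ω = 2π·f = 2π·515 = 3236 rad/s.
Step 2 — Component impedances:
  R: Z = R = 157 Ω
  C: Z = 1/(jωC) = -j/(ω·C) = 0 - j30.9 Ω
Step 3 — Series combination: Z_total = R + C = 157 - j30.9 Ω = 160∠-11.1° Ω.
Step 4 — Source phasor: V = 7.04∠146.4° V = -5.864 + j3.896 V.
Step 5 — Current: I = V / Z = -0.04066 + j0.01681 A = 0.044∠157.5° A.
Step 6 — Complex power: S = V·I* = 0.3039 - j0.05982 VA.
Step 7 — Real power: P = Re(S) = 0.3039 W.
Step 8 — Reactive power: Q = Im(S) = -0.05982 VAR.
Step 9 — Apparent power: |S| = 0.3097 VA.
Step 10 — Power factor: PF = P/|S| = 0.9812 (leading).

(a) P = 0.3039 W  (b) Q = -0.05982 VAR  (c) S = 0.3097 VA  (d) PF = 0.9812 (leading)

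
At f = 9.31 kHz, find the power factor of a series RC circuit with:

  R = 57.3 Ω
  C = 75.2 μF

Step 1 — Angular frequency: ω = 2π·f = 2π·9310 = 5.85e+04 rad/s.
Step 2 — Component impedances:
  R: Z = R = 57.3 Ω
  C: Z = 1/(jωC) = -j/(ω·C) = 0 - j0.2273 Ω
Step 3 — Series combination: Z_total = R + C = 57.3 - j0.2273 Ω = 57.3∠-0.2° Ω.
Step 4 — Power factor: PF = cos(φ) = Re(Z)/|Z| = 57.3/57.3 = 1.
Step 5 — Type: Im(Z) = -0.2273 ⇒ leading (phase φ = -0.2°).

PF = 1 (leading, φ = -0.2°)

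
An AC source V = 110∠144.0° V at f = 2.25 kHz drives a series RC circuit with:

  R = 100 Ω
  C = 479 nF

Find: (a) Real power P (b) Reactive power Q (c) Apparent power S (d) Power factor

Step 1 — Angular frequency: ω = 2π·f = 2π·2250 = 1.414e+04 rad/s.
Step 2 — Component impedances:
  R: Z = R = 100 Ω
  C: Z = 1/(jωC) = -j/(ω·C) = 0 - j147.7 Ω
Step 3 — Series combination: Z_total = R + C = 100 - j147.7 Ω = 178.3∠-55.9° Ω.
Step 4 — Source phasor: V = 110∠144.0° V = -88.99 + j64.66 V.
Step 5 — Current: I = V / Z = -0.58 - j0.2099 A = 0.6168∠-160.1° A.
Step 6 — Complex power: S = V·I* = 38.04 - j56.18 VA.
Step 7 — Real power: P = Re(S) = 38.04 W.
Step 8 — Reactive power: Q = Im(S) = -56.18 VAR.
Step 9 — Apparent power: |S| = 67.85 VA.
Step 10 — Power factor: PF = P/|S| = 0.5607 (leading).

(a) P = 38.04 W  (b) Q = -56.18 VAR  (c) S = 67.85 VA  (d) PF = 0.5607 (leading)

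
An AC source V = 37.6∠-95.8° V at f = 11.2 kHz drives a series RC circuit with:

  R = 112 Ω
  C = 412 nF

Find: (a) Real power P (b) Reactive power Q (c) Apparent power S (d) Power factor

Step 1 — Angular frequency: ω = 2π·f = 2π·1.12e+04 = 7.037e+04 rad/s.
Step 2 — Component impedances:
  R: Z = R = 112 Ω
  C: Z = 1/(jωC) = -j/(ω·C) = 0 - j34.49 Ω
Step 3 — Series combination: Z_total = R + C = 112 - j34.49 Ω = 117.2∠-17.1° Ω.
Step 4 — Source phasor: V = 37.6∠-95.8° V = -3.8 - j37.41 V.
Step 5 — Current: I = V / Z = 0.06296 - j0.3146 A = 0.3208∠-78.7° A.
Step 6 — Complex power: S = V·I* = 11.53 - j3.551 VA.
Step 7 — Real power: P = Re(S) = 11.53 W.
Step 8 — Reactive power: Q = Im(S) = -3.551 VAR.
Step 9 — Apparent power: |S| = 12.06 VA.
Step 10 — Power factor: PF = P/|S| = 0.9557 (leading).

(a) P = 11.53 W  (b) Q = -3.551 VAR  (c) S = 12.06 VA  (d) PF = 0.9557 (leading)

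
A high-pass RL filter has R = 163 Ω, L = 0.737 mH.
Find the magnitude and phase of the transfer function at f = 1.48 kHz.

Step 1 — Angular frequency: ω = 2π·1480 = 9299 rad/s.
Step 2 — Transfer function: H(jω) = jωL/(R + jωL).
Step 3 — Numerator jωL = j·6.853; denominator R + jωL = 163 + j6.853.
Step 4 — H = 0.001765 + j0.04197.
Step 5 — Magnitude: |H| = 0.04201 (-27.5 dB); phase: φ = 87.6°.

|H| = 0.04201 (-27.5 dB), φ = 87.6°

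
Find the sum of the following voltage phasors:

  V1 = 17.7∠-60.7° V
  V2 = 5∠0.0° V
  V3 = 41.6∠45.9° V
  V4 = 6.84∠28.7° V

Step 1 — Convert each phasor to rectangular form:
  V1 = 17.7·(cos(-60.7°) + j·sin(-60.7°)) = 8.662 - j15.44 V
  V2 = 5·(cos(0.0°) + j·sin(0.0°)) = 5 V
  V3 = 41.6·(cos(45.9°) + j·sin(45.9°)) = 28.95 + j29.87 V
  V4 = 6.84·(cos(28.7°) + j·sin(28.7°)) = 6 + j3.285 V
Step 2 — Sum components: V_total = 48.61 + j17.72 V.
Step 3 — Convert to polar: |V_total| = 51.74 V, ∠V_total = 20.0°.

V_total = 51.74∠20.0° V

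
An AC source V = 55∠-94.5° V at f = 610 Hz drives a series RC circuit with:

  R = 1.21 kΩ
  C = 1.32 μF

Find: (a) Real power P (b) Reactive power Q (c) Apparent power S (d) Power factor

Step 1 — Angular frequency: ω = 2π·f = 2π·610 = 3833 rad/s.
Step 2 — Component impedances:
  R: Z = R = 1210 Ω
  C: Z = 1/(jωC) = -j/(ω·C) = 0 - j197.7 Ω
Step 3 — Series combination: Z_total = R + C = 1210 - j197.7 Ω = 1226∠-9.3° Ω.
Step 4 — Source phasor: V = 55∠-94.5° V = -4.315 - j54.83 V.
Step 5 — Current: I = V / Z = 0.003736 - j0.0447 A = 0.04486∠-85.2° A.
Step 6 — Complex power: S = V·I* = 2.435 - j0.3978 VA.
Step 7 — Real power: P = Re(S) = 2.435 W.
Step 8 — Reactive power: Q = Im(S) = -0.3978 VAR.
Step 9 — Apparent power: |S| = 2.467 VA.
Step 10 — Power factor: PF = P/|S| = 0.9869 (leading).

(a) P = 2.435 W  (b) Q = -0.3978 VAR  (c) S = 2.467 VA  (d) PF = 0.9869 (leading)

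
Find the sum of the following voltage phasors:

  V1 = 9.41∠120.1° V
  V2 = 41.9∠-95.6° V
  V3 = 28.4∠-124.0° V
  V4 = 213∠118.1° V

Step 1 — Convert each phasor to rectangular form:
  V1 = 9.41·(cos(120.1°) + j·sin(120.1°)) = -4.719 + j8.141 V
  V2 = 41.9·(cos(-95.6°) + j·sin(-95.6°)) = -4.089 - j41.7 V
  V3 = 28.4·(cos(-124.0°) + j·sin(-124.0°)) = -15.88 - j23.54 V
  V4 = 213·(cos(118.1°) + j·sin(118.1°)) = -100.3 + j187.9 V
Step 2 — Sum components: V_total = -125 + j130.8 V.
Step 3 — Convert to polar: |V_total| = 180.9 V, ∠V_total = 133.7°.

V_total = 180.9∠133.7° V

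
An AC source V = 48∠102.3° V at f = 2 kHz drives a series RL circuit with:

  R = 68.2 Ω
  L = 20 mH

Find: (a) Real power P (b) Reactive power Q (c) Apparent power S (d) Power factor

Step 1 — Angular frequency: ω = 2π·f = 2π·2000 = 1.257e+04 rad/s.
Step 2 — Component impedances:
  R: Z = R = 68.2 Ω
  L: Z = jωL = j·1.257e+04·0.02 = 0 + j251.3 Ω
Step 3 — Series combination: Z_total = R + L = 68.2 + j251.3 Ω = 260.4∠74.8° Ω.
Step 4 — Source phasor: V = 48∠102.3° V = -10.23 + j46.9 V.
Step 5 — Current: I = V / Z = 0.1635 + j0.08506 A = 0.1843∠27.5° A.
Step 6 — Complex power: S = V·I* = 2.317 + j8.539 VA.
Step 7 — Real power: P = Re(S) = 2.317 W.
Step 8 — Reactive power: Q = Im(S) = 8.539 VAR.
Step 9 — Apparent power: |S| = 8.847 VA.
Step 10 — Power factor: PF = P/|S| = 0.2619 (lagging).

(a) P = 2.317 W  (b) Q = 8.539 VAR  (c) S = 8.847 VA  (d) PF = 0.2619 (lagging)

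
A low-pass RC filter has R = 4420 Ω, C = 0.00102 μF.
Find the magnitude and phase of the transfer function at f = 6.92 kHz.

Step 1 — Angular frequency: ω = 2π·6920 = 4.348e+04 rad/s.
Step 2 — Transfer function: H(jω) = 1/(1 + jωRC).
Step 3 — Denominator: 1 + jωRC = 1 + j·4.348e+04·4420·1.02e-09 = 1 + j0.196.
Step 4 — H = 0.963 - j0.1888.
Step 5 — Magnitude: |H| = 0.9813 (-0.2 dB); phase: φ = -11.1°.

|H| = 0.9813 (-0.2 dB), φ = -11.1°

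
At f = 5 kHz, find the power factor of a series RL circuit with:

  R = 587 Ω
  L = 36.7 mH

Step 1 — Angular frequency: ω = 2π·f = 2π·5000 = 3.142e+04 rad/s.
Step 2 — Component impedances:
  R: Z = R = 587 Ω
  L: Z = jωL = j·3.142e+04·0.0367 = 0 + j1153 Ω
Step 3 — Series combination: Z_total = R + L = 587 + j1153 Ω = 1294∠63.0° Ω.
Step 4 — Power factor: PF = cos(φ) = Re(Z)/|Z| = 587/1293.8 = 0.4537.
Step 5 — Type: Im(Z) = 1153 ⇒ lagging (phase φ = 63.0°).

PF = 0.4537 (lagging, φ = 63.0°)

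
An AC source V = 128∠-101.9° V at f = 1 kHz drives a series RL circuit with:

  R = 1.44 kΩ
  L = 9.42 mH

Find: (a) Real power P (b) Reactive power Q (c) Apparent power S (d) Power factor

Step 1 — Angular frequency: ω = 2π·f = 2π·1000 = 6283 rad/s.
Step 2 — Component impedances:
  R: Z = R = 1440 Ω
  L: Z = jωL = j·6283·0.00942 = 0 + j59.19 Ω
Step 3 — Series combination: Z_total = R + L = 1440 + j59.19 Ω = 1441∠2.4° Ω.
Step 4 — Source phasor: V = 128∠-101.9° V = -26.39 - j125.2 V.
Step 5 — Current: I = V / Z = -0.02187 - j0.08608 A = 0.08881∠-104.3° A.
Step 6 — Complex power: S = V·I* = 11.36 + j0.4669 VA.
Step 7 — Real power: P = Re(S) = 11.36 W.
Step 8 — Reactive power: Q = Im(S) = 0.4669 VAR.
Step 9 — Apparent power: |S| = 11.37 VA.
Step 10 — Power factor: PF = P/|S| = 0.9992 (lagging).

(a) P = 11.36 W  (b) Q = 0.4669 VAR  (c) S = 11.37 VA  (d) PF = 0.9992 (lagging)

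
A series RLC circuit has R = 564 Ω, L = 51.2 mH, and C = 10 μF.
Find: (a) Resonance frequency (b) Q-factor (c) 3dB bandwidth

Step 1 — Resonance condition Im(Z)=0 gives ω₀ = 1/√(LC).
Step 2 — ω₀ = 1/√(0.0512·1e-05) = 1398 rad/s.
Step 3 — f₀ = ω₀/(2π) = 222.4 Hz.
Step 4 — Series Q: Q = ω₀L/R = 1398·0.0512/564 = 0.1269.
Step 5 — 3dB bandwidth: Δω = ω₀/Q = 1.102e+04 rad/s; BW = Δω/(2π) = 1753 Hz.

(a) f₀ = 222.4 Hz  (b) Q = 0.1269  (c) BW = 1753 Hz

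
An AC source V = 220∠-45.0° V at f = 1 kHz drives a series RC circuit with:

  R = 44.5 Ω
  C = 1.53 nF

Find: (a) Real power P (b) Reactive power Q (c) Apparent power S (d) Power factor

Step 1 — Angular frequency: ω = 2π·f = 2π·1000 = 6283 rad/s.
Step 2 — Component impedances:
  R: Z = R = 44.5 Ω
  C: Z = 1/(jωC) = -j/(ω·C) = 0 - j1.04e+05 Ω
Step 3 — Series combination: Z_total = R + C = 44.5 - j1.04e+05 Ω = 1.04e+05∠-90.0° Ω.
Step 4 — Source phasor: V = 220∠-45.0° V = 155.6 - j155.6 V.
Step 5 — Current: I = V / Z = 0.001496 + j0.001495 A = 0.002115∠45.0° A.
Step 6 — Complex power: S = V·I* = 0.000199 - j0.4653 VA.
Step 7 — Real power: P = Re(S) = 0.000199 W.
Step 8 — Reactive power: Q = Im(S) = -0.4653 VAR.
Step 9 — Apparent power: |S| = 0.4653 VA.
Step 10 — Power factor: PF = P/|S| = 0.0004278 (leading).

(a) P = 0.000199 W  (b) Q = -0.4653 VAR  (c) S = 0.4653 VA  (d) PF = 0.0004278 (leading)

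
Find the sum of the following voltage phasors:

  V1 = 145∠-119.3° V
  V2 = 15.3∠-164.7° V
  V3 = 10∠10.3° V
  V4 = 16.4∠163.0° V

Step 1 — Convert each phasor to rectangular form:
  V1 = 145·(cos(-119.3°) + j·sin(-119.3°)) = -70.96 - j126.5 V
  V2 = 15.3·(cos(-164.7°) + j·sin(-164.7°)) = -14.76 - j4.037 V
  V3 = 10·(cos(10.3°) + j·sin(10.3°)) = 9.839 + j1.788 V
  V4 = 16.4·(cos(163.0°) + j·sin(163.0°)) = -15.68 + j4.795 V
Step 2 — Sum components: V_total = -91.56 - j123.9 V.
Step 3 — Convert to polar: |V_total| = 154.1 V, ∠V_total = -126.5°.

V_total = 154.1∠-126.5° V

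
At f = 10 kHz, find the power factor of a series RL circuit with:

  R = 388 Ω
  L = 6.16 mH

Step 1 — Angular frequency: ω = 2π·f = 2π·1e+04 = 6.283e+04 rad/s.
Step 2 — Component impedances:
  R: Z = R = 388 Ω
  L: Z = jωL = j·6.283e+04·0.00616 = 0 + j387 Ω
Step 3 — Series combination: Z_total = R + L = 388 + j387 Ω = 548∠44.9° Ω.
Step 4 — Power factor: PF = cos(φ) = Re(Z)/|Z| = 388/548 = 0.708.
Step 5 — Type: Im(Z) = 387 ⇒ lagging (phase φ = 44.9°).

PF = 0.708 (lagging, φ = 44.9°)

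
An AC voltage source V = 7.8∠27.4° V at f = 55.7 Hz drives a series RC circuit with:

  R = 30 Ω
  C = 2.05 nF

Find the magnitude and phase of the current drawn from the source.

Step 1 — Angular frequency: ω = 2π·f = 2π·55.7 = 350 rad/s.
Step 2 — Component impedances:
  R: Z = R = 30 Ω
  C: Z = 1/(jωC) = -j/(ω·C) = 0 - j1.394e+06 Ω
Step 3 — Series combination: Z_total = R + C = 30 - j1.394e+06 Ω = 1.394e+06∠-90.0° Ω.
Step 4 — Source phasor: V = 7.8∠27.4° V = 6.925 + j3.59 V.
Step 5 — Ohm's law: I = V / Z_total = (6.925 + j3.59) / (30 - j1.394e+06) = -2.575e-06 + j4.968e-06 A.
Step 6 — Convert to polar: |I| = 5.596e-06 A, ∠I = 117.4°.

I = 5.596e-06∠117.4° A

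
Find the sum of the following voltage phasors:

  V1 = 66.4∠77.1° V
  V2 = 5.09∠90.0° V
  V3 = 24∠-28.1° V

Step 1 — Convert each phasor to rectangular form:
  V1 = 66.4·(cos(77.1°) + j·sin(77.1°)) = 14.82 + j64.72 V
  V2 = 5.09·(cos(90.0°) + j·sin(90.0°)) = 0 + j5.09 V
  V3 = 24·(cos(-28.1°) + j·sin(-28.1°)) = 21.17 - j11.3 V
Step 2 — Sum components: V_total = 35.99 + j58.51 V.
Step 3 — Convert to polar: |V_total| = 68.7 V, ∠V_total = 58.4°.

V_total = 68.7∠58.4° V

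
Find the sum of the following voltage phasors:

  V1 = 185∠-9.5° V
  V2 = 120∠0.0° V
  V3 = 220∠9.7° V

Step 1 — Convert each phasor to rectangular form:
  V1 = 185·(cos(-9.5°) + j·sin(-9.5°)) = 182.5 - j30.53 V
  V2 = 120·(cos(0.0°) + j·sin(0.0°)) = 120 V
  V3 = 220·(cos(9.7°) + j·sin(9.7°)) = 216.9 + j37.07 V
Step 2 — Sum components: V_total = 519.3 + j6.534 V.
Step 3 — Convert to polar: |V_total| = 519.4 V, ∠V_total = 0.7°.

V_total = 519.4∠0.7° V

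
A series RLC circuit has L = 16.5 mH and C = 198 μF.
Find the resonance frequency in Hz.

Step 1 — Resonance condition Im(Z)=0 gives ω₀ = 1/√(LC).
Step 2 — ω₀ = 1/√(0.0165·0.000198) = 553.3 rad/s.
Step 3 — f₀ = ω₀/(2π) = 88.05 Hz.

f₀ = 88.05 Hz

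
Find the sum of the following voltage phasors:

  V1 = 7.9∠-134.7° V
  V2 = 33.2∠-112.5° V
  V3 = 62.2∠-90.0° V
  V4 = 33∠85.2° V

Step 1 — Convert each phasor to rectangular form:
  V1 = 7.9·(cos(-134.7°) + j·sin(-134.7°)) = -5.557 - j5.615 V
  V2 = 33.2·(cos(-112.5°) + j·sin(-112.5°)) = -12.71 - j30.67 V
  V3 = 62.2·(cos(-90.0°) + j·sin(-90.0°)) = 0 - j62.2 V
  V4 = 33·(cos(85.2°) + j·sin(85.2°)) = 2.761 + j32.88 V
Step 2 — Sum components: V_total = -15.5 - j65.6 V.
Step 3 — Convert to polar: |V_total| = 67.41 V, ∠V_total = -103.3°.

V_total = 67.41∠-103.3° V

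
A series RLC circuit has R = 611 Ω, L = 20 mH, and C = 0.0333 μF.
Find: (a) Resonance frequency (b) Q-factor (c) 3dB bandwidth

Step 1 — Resonance: ω₀ = 1/√(LC) = 1/√(0.02·3.33e-08) = 3.875e+04 rad/s.
Step 2 — f₀ = ω₀/(2π) = 6167 Hz.
Step 3 — Series Q: Q = ω₀L/R = 3.875e+04·0.02/611 = 1.268.
Step 4 — Bandwidth: Δω = ω₀/Q = 3.055e+04 rad/s; BW = Δω/(2π) = 4862 Hz.

(a) f₀ = 6167 Hz  (b) Q = 1.268  (c) BW = 4862 Hz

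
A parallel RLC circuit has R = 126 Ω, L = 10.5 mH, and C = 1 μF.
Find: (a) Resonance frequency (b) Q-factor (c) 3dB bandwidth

Step 1 — Resonance: ω₀ = 1/√(LC) = 1/√(0.0105·1e-06) = 9759 rad/s.
Step 2 — f₀ = ω₀/(2π) = 1553 Hz.
Step 3 — Parallel Q: Q = R/(ω₀L) = 126/(9759·0.0105) = 1.23.
Step 4 — Bandwidth: Δω = ω₀/Q = 7937 rad/s; BW = Δω/(2π) = 1263 Hz.

(a) f₀ = 1553 Hz  (b) Q = 1.23  (c) BW = 1263 Hz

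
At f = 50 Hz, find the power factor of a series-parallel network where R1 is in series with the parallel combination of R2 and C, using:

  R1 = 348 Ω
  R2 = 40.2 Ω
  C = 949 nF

Step 1 — Angular frequency: ω = 2π·f = 2π·50 = 314.2 rad/s.
Step 2 — Component impedances:
  R1: Z = R = 348 Ω
  R2: Z = R = 40.2 Ω
  C: Z = 1/(jωC) = -j/(ω·C) = 0 - j3354 Ω
Step 3 — Parallel branch: R2 || C = 1/(1/R2 + 1/C) = 40.19 - j0.4817 Ω.
Step 4 — Series with R1: Z_total = R1 + (R2 || C) = 388.2 - j0.4817 Ω = 388.2∠-0.1° Ω.
Step 5 — Power factor: PF = cos(φ) = Re(Z)/|Z| = 388.2/388.2 = 1.
Step 6 — Type: Im(Z) = -0.4817 ⇒ leading (phase φ = -0.1°).

PF = 1 (leading, φ = -0.1°)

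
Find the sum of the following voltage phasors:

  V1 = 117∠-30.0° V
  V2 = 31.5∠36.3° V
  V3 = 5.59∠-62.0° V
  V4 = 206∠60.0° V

Step 1 — Convert each phasor to rectangular form:
  V1 = 117·(cos(-30.0°) + j·sin(-30.0°)) = 101.3 - j58.5 V
  V2 = 31.5·(cos(36.3°) + j·sin(36.3°)) = 25.39 + j18.65 V
  V3 = 5.59·(cos(-62.0°) + j·sin(-62.0°)) = 2.624 - j4.936 V
  V4 = 206·(cos(60.0°) + j·sin(60.0°)) = 103 + j178.4 V
Step 2 — Sum components: V_total = 232.3 + j133.6 V.
Step 3 — Convert to polar: |V_total| = 268 V, ∠V_total = 29.9°.

V_total = 268∠29.9° V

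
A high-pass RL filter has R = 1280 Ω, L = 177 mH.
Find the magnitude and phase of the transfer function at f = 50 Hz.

Step 1 — Angular frequency: ω = 2π·50 = 314.2 rad/s.
Step 2 — Transfer function: H(jω) = jωL/(R + jωL).
Step 3 — Numerator jωL = j·55.61; denominator R + jωL = 1280 + j55.61.
Step 4 — H = 0.001884 + j0.04336.
Step 5 — Magnitude: |H| = 0.0434 (-27.2 dB); phase: φ = 87.5°.

|H| = 0.0434 (-27.2 dB), φ = 87.5°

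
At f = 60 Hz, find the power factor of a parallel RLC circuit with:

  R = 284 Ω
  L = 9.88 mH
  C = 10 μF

Step 1 — Angular frequency: ω = 2π·f = 2π·60 = 377 rad/s.
Step 2 — Component impedances:
  R: Z = R = 284 Ω
  L: Z = jωL = j·377·0.00988 = 0 + j3.725 Ω
  C: Z = 1/(jωC) = -j/(ω·C) = 0 - j265.3 Ω
Step 3 — Parallel combination: 1/Z_total = 1/R + 1/L + 1/C; Z_total = 0.05024 + j3.777 Ω = 3.777∠89.2° Ω.
Step 4 — Power factor: PF = cos(φ) = Re(Z)/|Z| = 0.05024/3.777 = 0.0133.
Step 5 — Type: Im(Z) = 3.777 ⇒ lagging (phase φ = 89.2°).

PF = 0.0133 (lagging, φ = 89.2°)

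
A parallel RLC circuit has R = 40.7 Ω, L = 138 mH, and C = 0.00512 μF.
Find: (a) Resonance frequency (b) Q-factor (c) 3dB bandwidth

Step 1 — Resonance: ω₀ = 1/√(LC) = 1/√(0.138·5.12e-09) = 3.762e+04 rad/s.
Step 2 — f₀ = ω₀/(2π) = 5988 Hz.
Step 3 — Parallel Q: Q = R/(ω₀L) = 40.7/(3.762e+04·0.138) = 0.00784.
Step 4 — Bandwidth: Δω = ω₀/Q = 4.799e+06 rad/s; BW = Δω/(2π) = 7.638e+05 Hz.

(a) f₀ = 5988 Hz  (b) Q = 0.00784  (c) BW = 7.638e+05 Hz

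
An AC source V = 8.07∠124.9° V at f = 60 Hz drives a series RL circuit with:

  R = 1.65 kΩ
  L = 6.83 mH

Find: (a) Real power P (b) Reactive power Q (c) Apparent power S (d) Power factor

Step 1 — Angular frequency: ω = 2π·f = 2π·60 = 377 rad/s.
Step 2 — Component impedances:
  R: Z = R = 1650 Ω
  L: Z = jωL = j·377·0.00683 = 0 + j2.575 Ω
Step 3 — Series combination: Z_total = R + L = 1650 + j2.575 Ω = 1650∠0.1° Ω.
Step 4 — Source phasor: V = 8.07∠124.9° V = -4.617 + j6.619 V.
Step 5 — Current: I = V / Z = -0.002792 + j0.004016 A = 0.004891∠124.8° A.
Step 6 — Complex power: S = V·I* = 0.03947 + j6.159e-05 VA.
Step 7 — Real power: P = Re(S) = 0.03947 W.
Step 8 — Reactive power: Q = Im(S) = 6.159e-05 VAR.
Step 9 — Apparent power: |S| = 0.03947 VA.
Step 10 — Power factor: PF = P/|S| = 1 (lagging).

(a) P = 0.03947 W  (b) Q = 6.159e-05 VAR  (c) S = 0.03947 VA  (d) PF = 1 (lagging)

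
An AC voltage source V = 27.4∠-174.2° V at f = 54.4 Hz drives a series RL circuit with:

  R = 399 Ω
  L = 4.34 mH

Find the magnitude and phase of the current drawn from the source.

Step 1 — Angular frequency: ω = 2π·f = 2π·54.4 = 341.8 rad/s.
Step 2 — Component impedances:
  R: Z = R = 399 Ω
  L: Z = jωL = j·341.8·0.00434 = 0 + j1.483 Ω
Step 3 — Series combination: Z_total = R + L = 399 + j1.483 Ω = 399∠0.2° Ω.
Step 4 — Source phasor: V = 27.4∠-174.2° V = -27.26 - j2.769 V.
Step 5 — Ohm's law: I = V / Z_total = (-27.26 - j2.769) / (399 + j1.483) = -0.06834 - j0.006686 A.
Step 6 — Convert to polar: |I| = 0.06867 A, ∠I = -174.4°.

I = 0.06867∠-174.4° A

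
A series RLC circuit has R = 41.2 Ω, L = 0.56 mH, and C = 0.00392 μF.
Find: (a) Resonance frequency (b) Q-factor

Step 1 — Resonance condition Im(Z)=0 gives ω₀ = 1/√(LC).
Step 2 — ω₀ = 1/√(0.00056·3.92e-09) = 6.749e+05 rad/s.
Step 3 — f₀ = ω₀/(2π) = 1.074e+05 Hz.
Step 4 — Series Q: Q = ω₀L/R = 6.749e+05·0.00056/41.2 = 9.174.

(a) f₀ = 1.074e+05 Hz  (b) Q = 9.174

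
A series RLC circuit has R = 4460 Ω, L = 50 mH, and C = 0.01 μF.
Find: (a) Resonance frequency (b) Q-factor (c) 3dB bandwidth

Step 1 — Resonance: ω₀ = 1/√(LC) = 1/√(0.05·1e-08) = 4.472e+04 rad/s.
Step 2 — f₀ = ω₀/(2π) = 7118 Hz.
Step 3 — Series Q: Q = ω₀L/R = 4.472e+04·0.05/4460 = 0.5014.
Step 4 — Bandwidth: Δω = ω₀/Q = 8.92e+04 rad/s; BW = Δω/(2π) = 1.42e+04 Hz.

(a) f₀ = 7118 Hz  (b) Q = 0.5014  (c) BW = 1.42e+04 Hz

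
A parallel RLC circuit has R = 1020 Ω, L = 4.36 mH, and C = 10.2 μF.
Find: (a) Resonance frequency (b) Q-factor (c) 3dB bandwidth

Step 1 — Resonance: ω₀ = 1/√(LC) = 1/√(0.00436·1.02e-05) = 4742 rad/s.
Step 2 — f₀ = ω₀/(2π) = 754.7 Hz.
Step 3 — Parallel Q: Q = R/(ω₀L) = 1020/(4742·0.00436) = 49.34.
Step 4 — Bandwidth: Δω = ω₀/Q = 96.12 rad/s; BW = Δω/(2π) = 15.3 Hz.

(a) f₀ = 754.7 Hz  (b) Q = 49.34  (c) BW = 15.3 Hz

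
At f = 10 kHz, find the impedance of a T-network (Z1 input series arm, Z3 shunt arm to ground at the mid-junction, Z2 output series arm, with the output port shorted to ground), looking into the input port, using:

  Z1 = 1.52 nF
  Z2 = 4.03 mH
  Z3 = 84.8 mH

Step 1 — Angular frequency: ω = 2π·f = 2π·1e+04 = 6.283e+04 rad/s.
Step 2 — Component impedances:
  Z1: Z = 1/(jωC) = -j/(ω·C) = 0 - j1.047e+04 Ω
  Z2: Z = jωL = j·6.283e+04·0.00403 = 0 + j253.2 Ω
  Z3: Z = jωL = j·6.283e+04·0.0848 = 0 + j5328 Ω
Step 3 — With the output port shorted to ground, the output series arm Z2 runs from the junction to ground; the shunt arm Z3 also runs from the junction to ground. They appear in parallel: Z3 || Z2 = 0 + j241.7 Ω.
Step 4 — Series with input arm Z1: Z_in = Z1 + (Z3 || Z2) = 0 - j1.023e+04 Ω = 1.023e+04∠-90.0° Ω.

Z = 0 - j1.023e+04 Ω = 1.023e+04∠-90.0° Ω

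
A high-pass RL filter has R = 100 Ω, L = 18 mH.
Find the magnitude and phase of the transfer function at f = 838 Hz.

Step 1 — Angular frequency: ω = 2π·838 = 5265 rad/s.
Step 2 — Transfer function: H(jω) = jωL/(R + jωL).
Step 3 — Numerator jωL = j·94.78; denominator R + jωL = 100 + j94.78.
Step 4 — H = 0.4732 + j0.4993.
Step 5 — Magnitude: |H| = 0.6879 (-3.2 dB); phase: φ = 46.5°.

|H| = 0.6879 (-3.2 dB), φ = 46.5°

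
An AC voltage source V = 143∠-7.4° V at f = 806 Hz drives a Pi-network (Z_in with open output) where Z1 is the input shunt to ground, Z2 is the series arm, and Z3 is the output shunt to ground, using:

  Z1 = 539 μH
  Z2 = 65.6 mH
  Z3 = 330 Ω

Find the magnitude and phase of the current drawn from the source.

Step 1 — Angular frequency: ω = 2π·f = 2π·806 = 5064 rad/s.
Step 2 — Component impedances:
  Z1: Z = jωL = j·5064·0.000539 = 0 + j2.73 Ω
  Z2: Z = jωL = j·5064·0.0656 = 0 + j332.2 Ω
  Z3: Z = R = 330 Ω
Step 3 — With open output, the series arm Z2 and the output shunt Z3 appear in series to ground: Z2 + Z3 = 330 + j332.2 Ω.
Step 4 — Parallel with input shunt Z1: Z_in = Z1 || (Z2 + Z3) = 0.01112 + j2.718 Ω = 2.718∠89.8° Ω.
Step 5 — Source phasor: V = 143∠-7.4° V = 141.8 - j18.42 V.
Step 6 — Ohm's law: I = V / Z_total = (141.8 - j18.42) / (0.01112 + j2.718) = -6.562 - j52.19 A.
Step 7 — Convert to polar: |I| = 52.61 A, ∠I = -97.2°.

I = 52.61∠-97.2° A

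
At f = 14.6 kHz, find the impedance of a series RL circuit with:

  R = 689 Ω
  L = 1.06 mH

Step 1 — Angular frequency: ω = 2π·f = 2π·1.46e+04 = 9.173e+04 rad/s.
Step 2 — Component impedances:
  R: Z = R = 689 Ω
  L: Z = jωL = j·9.173e+04·0.00106 = 0 + j97.24 Ω
Step 3 — Series combination: Z_total = R + L = 689 + j97.24 Ω = 695.8∠8.0° Ω.

Z = 689 + j97.24 Ω = 695.8∠8.0° Ω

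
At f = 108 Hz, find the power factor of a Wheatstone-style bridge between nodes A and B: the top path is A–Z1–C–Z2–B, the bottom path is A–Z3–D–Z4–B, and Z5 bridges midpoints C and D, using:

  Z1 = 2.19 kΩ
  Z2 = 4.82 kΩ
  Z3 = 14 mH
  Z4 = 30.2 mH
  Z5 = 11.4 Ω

Step 1 — Angular frequency: ω = 2π·f = 2π·108 = 678.6 rad/s.
Step 2 — Component impedances:
  Z1: Z = R = 2190 Ω
  Z2: Z = R = 4820 Ω
  Z3: Z = jωL = j·678.6·0.014 = 0 + j9.5 Ω
  Z4: Z = jωL = j·678.6·0.0302 = 0 + j20.49 Ω
  Z5: Z = R = 11.4 Ω
Step 3 — Bridge requires nodal analysis (the Z5 bridge couples midpoints C and D, so the two paths cannot be reduced to a simple series/parallel combination). Setting node B to ground and injecting 1 A at node A, the 3-node admittance system at A, C, D solves to V_A = Z_AB = 0.1283 + j29.99 Ω = 29.99∠89.8° Ω.
Step 4 — Power factor: PF = cos(φ) = Re(Z)/|Z| = 0.12834/29.993 = 0.004279.
Step 5 — Type: Im(Z) = 29.99 ⇒ lagging (phase φ = 89.8°).

PF = 0.004279 (lagging, φ = 89.8°)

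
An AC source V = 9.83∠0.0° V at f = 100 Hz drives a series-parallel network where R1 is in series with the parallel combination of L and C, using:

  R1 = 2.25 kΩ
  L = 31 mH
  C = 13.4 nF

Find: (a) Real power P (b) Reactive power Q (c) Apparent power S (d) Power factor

Step 1 — Angular frequency: ω = 2π·f = 2π·100 = 628.3 rad/s.
Step 2 — Component impedances:
  R1: Z = R = 2250 Ω
  L: Z = jωL = j·628.3·0.031 = 0 + j19.48 Ω
  C: Z = 1/(jωC) = -j/(ω·C) = 0 - j1.188e+05 Ω
Step 3 — Parallel branch: L || C = 1/(1/L + 1/C) = 0 + j19.48 Ω.
Step 4 — Series with R1: Z_total = R1 + (L || C) = 2250 + j19.48 Ω = 2250∠0.5° Ω.
Step 5 — Source phasor: V = 9.83∠0.0° V = 9.83 V.
Step 6 — Current: I = V / Z = 0.004369 - j3.782e-05 A = 0.004369∠-0.5° A.
Step 7 — Complex power: S = V·I* = 0.04294 + j0.0003718 VA.
Step 8 — Real power: P = Re(S) = 0.04294 W.
Step 9 — Reactive power: Q = Im(S) = 0.0003718 VAR.
Step 10 — Apparent power: |S| = 0.04294 VA.
Step 11 — Power factor: PF = P/|S| = 1 (lagging).

(a) P = 0.04294 W  (b) Q = 0.0003718 VAR  (c) S = 0.04294 VA  (d) PF = 1 (lagging)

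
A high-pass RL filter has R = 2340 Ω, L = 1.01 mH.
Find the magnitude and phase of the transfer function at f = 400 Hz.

Step 1 — Angular frequency: ω = 2π·400 = 2513 rad/s.
Step 2 — Transfer function: H(jω) = jωL/(R + jωL).
Step 3 — Numerator jωL = j·2.538; denominator R + jωL = 2340 + j2.538.
Step 4 — H = 1.177e-06 + j0.001085.
Step 5 — Magnitude: |H| = 0.001085 (-59.3 dB); phase: φ = 89.9°.

|H| = 0.001085 (-59.3 dB), φ = 89.9°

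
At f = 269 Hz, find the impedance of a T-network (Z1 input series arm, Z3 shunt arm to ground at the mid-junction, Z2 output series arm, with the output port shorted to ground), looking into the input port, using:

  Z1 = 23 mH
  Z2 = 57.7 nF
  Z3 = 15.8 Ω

Step 1 — Angular frequency: ω = 2π·f = 2π·269 = 1690 rad/s.
Step 2 — Component impedances:
  Z1: Z = jωL = j·1690·0.023 = 0 + j38.87 Ω
  Z2: Z = 1/(jωC) = -j/(ω·C) = 0 - j1.025e+04 Ω
  Z3: Z = R = 15.8 Ω
Step 3 — With the output port shorted to ground, the output series arm Z2 runs from the junction to ground; the shunt arm Z3 also runs from the junction to ground. They appear in parallel: Z3 || Z2 = 15.8 - j0.02435 Ω.
Step 4 — Series with input arm Z1: Z_in = Z1 + (Z3 || Z2) = 15.8 + j38.85 Ω = 41.94∠67.9° Ω.

Z = 15.8 + j38.85 Ω = 41.94∠67.9° Ω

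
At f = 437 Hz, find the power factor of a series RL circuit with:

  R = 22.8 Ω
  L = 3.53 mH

Step 1 — Angular frequency: ω = 2π·f = 2π·437 = 2746 rad/s.
Step 2 — Component impedances:
  R: Z = R = 22.8 Ω
  L: Z = jωL = j·2746·0.00353 = 0 + j9.693 Ω
Step 3 — Series combination: Z_total = R + L = 22.8 + j9.693 Ω = 24.77∠23.0° Ω.
Step 4 — Power factor: PF = cos(φ) = Re(Z)/|Z| = 22.8/24.775 = 0.9203.
Step 5 — Type: Im(Z) = 9.693 ⇒ lagging (phase φ = 23.0°).

PF = 0.9203 (lagging, φ = 23.0°)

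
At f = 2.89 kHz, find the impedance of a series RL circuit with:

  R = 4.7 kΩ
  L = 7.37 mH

Step 1 — Angular frequency: ω = 2π·f = 2π·2890 = 1.816e+04 rad/s.
Step 2 — Component impedances:
  R: Z = R = 4700 Ω
  L: Z = jωL = j·1.816e+04·0.00737 = 0 + j133.8 Ω
Step 3 — Series combination: Z_total = R + L = 4700 + j133.8 Ω = 4702∠1.6° Ω.

Z = 4700 + j133.8 Ω = 4702∠1.6° Ω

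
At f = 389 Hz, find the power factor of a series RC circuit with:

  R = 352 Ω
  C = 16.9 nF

Step 1 — Angular frequency: ω = 2π·f = 2π·389 = 2444 rad/s.
Step 2 — Component impedances:
  R: Z = R = 352 Ω
  C: Z = 1/(jωC) = -j/(ω·C) = 0 - j2.421e+04 Ω
Step 3 — Series combination: Z_total = R + C = 352 - j2.421e+04 Ω = 2.421e+04∠-89.2° Ω.
Step 4 — Power factor: PF = cos(φ) = Re(Z)/|Z| = 352/2.421e+04 = 0.01454.
Step 5 — Type: Im(Z) = -2.421e+04 ⇒ leading (phase φ = -89.2°).

PF = 0.01454 (leading, φ = -89.2°)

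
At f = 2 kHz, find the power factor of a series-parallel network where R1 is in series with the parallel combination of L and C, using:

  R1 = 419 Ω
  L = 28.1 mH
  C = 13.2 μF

Step 1 — Angular frequency: ω = 2π·f = 2π·2000 = 1.257e+04 rad/s.
Step 2 — Component impedances:
  R1: Z = R = 419 Ω
  L: Z = jωL = j·1.257e+04·0.0281 = 0 + j353.1 Ω
  C: Z = 1/(jωC) = -j/(ω·C) = 0 - j6.029 Ω
Step 3 — Parallel branch: L || C = 1/(1/L + 1/C) = 0 - j6.133 Ω.
Step 4 — Series with R1: Z_total = R1 + (L || C) = 419 - j6.133 Ω = 419∠-0.8° Ω.
Step 5 — Power factor: PF = cos(φ) = Re(Z)/|Z| = 419/419.04 = 0.9999.
Step 6 — Type: Im(Z) = -6.133 ⇒ leading (phase φ = -0.8°).

PF = 0.9999 (leading, φ = -0.8°)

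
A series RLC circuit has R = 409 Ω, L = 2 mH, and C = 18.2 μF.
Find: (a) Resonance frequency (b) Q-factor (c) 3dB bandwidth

Step 1 — Resonance condition Im(Z)=0 gives ω₀ = 1/√(LC).
Step 2 — ω₀ = 1/√(0.002·1.82e-05) = 5241 rad/s.
Step 3 — f₀ = ω₀/(2π) = 834.2 Hz.
Step 4 — Series Q: Q = ω₀L/R = 5241·0.002/409 = 0.02563.
Step 5 — 3dB bandwidth: Δω = ω₀/Q = 2.045e+05 rad/s; BW = Δω/(2π) = 3.255e+04 Hz.

(a) f₀ = 834.2 Hz  (b) Q = 0.02563  (c) BW = 3.255e+04 Hz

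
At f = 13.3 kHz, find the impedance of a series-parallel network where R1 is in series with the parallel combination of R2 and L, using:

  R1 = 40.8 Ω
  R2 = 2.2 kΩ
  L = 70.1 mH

Step 1 — Angular frequency: ω = 2π·f = 2π·1.33e+04 = 8.357e+04 rad/s.
Step 2 — Component impedances:
  R1: Z = R = 40.8 Ω
  R2: Z = R = 2200 Ω
  L: Z = jωL = j·8.357e+04·0.0701 = 0 + j5858 Ω
Step 3 — Parallel branch: R2 || L = 1/(1/R2 + 1/L) = 1928 + j724.1 Ω.
Step 4 — Series with R1: Z_total = R1 + (R2 || L) = 1969 + j724.1 Ω = 2098∠20.2° Ω.

Z = 1969 + j724.1 Ω = 2098∠20.2° Ω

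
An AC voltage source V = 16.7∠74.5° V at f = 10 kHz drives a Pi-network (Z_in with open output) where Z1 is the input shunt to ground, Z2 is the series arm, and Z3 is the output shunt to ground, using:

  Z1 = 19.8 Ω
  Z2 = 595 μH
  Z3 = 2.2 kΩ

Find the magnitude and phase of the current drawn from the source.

Step 1 — Angular frequency: ω = 2π·f = 2π·1e+04 = 6.283e+04 rad/s.
Step 2 — Component impedances:
  Z1: Z = R = 19.8 Ω
  Z2: Z = jωL = j·6.283e+04·0.000595 = 0 + j37.38 Ω
  Z3: Z = R = 2200 Ω
Step 3 — With open output, the series arm Z2 and the output shunt Z3 appear in series to ground: Z2 + Z3 = 2200 + j37.38 Ω.
Step 4 — Parallel with input shunt Z1: Z_in = Z1 || (Z2 + Z3) = 19.62 + j0.002974 Ω = 19.62∠0.0° Ω.
Step 5 — Source phasor: V = 16.7∠74.5° V = 4.463 + j16.09 V.
Step 6 — Ohm's law: I = V / Z_total = (4.463 + j16.09) / (19.62 + j0.002974) = 0.2276 + j0.82 A.
Step 7 — Convert to polar: |I| = 0.851 A, ∠I = 74.5°.

I = 0.851∠74.5° A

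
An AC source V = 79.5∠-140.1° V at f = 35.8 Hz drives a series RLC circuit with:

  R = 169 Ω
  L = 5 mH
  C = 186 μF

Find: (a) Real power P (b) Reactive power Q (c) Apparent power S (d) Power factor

Step 1 — Angular frequency: ω = 2π·f = 2π·35.8 = 224.9 rad/s.
Step 2 — Component impedances:
  R: Z = R = 169 Ω
  L: Z = jωL = j·224.9·0.005 = 0 + j1.125 Ω
  C: Z = 1/(jωC) = -j/(ω·C) = 0 - j23.9 Ω
Step 3 — Series combination: Z_total = R + L + C = 169 - j22.78 Ω = 170.5∠-7.7° Ω.
Step 4 — Source phasor: V = 79.5∠-140.1° V = -60.99 - j51 V.
Step 5 — Current: I = V / Z = -0.3145 - j0.3441 A = 0.4662∠-132.4° A.
Step 6 — Complex power: S = V·I* = 36.73 - j4.95 VA.
Step 7 — Real power: P = Re(S) = 36.73 W.
Step 8 — Reactive power: Q = Im(S) = -4.95 VAR.
Step 9 — Apparent power: |S| = 37.06 VA.
Step 10 — Power factor: PF = P/|S| = 0.991 (leading).

(a) P = 36.73 W  (b) Q = -4.95 VAR  (c) S = 37.06 VA  (d) PF = 0.991 (leading)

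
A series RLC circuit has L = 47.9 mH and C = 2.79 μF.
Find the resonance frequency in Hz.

Step 1 — Resonance condition Im(Z)=0 gives ω₀ = 1/√(LC).
Step 2 — ω₀ = 1/√(0.0479·2.79e-06) = 2735 rad/s.
Step 3 — f₀ = ω₀/(2π) = 435.4 Hz.

f₀ = 435.4 Hz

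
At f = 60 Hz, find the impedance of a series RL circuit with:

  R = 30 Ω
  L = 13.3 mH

Step 1 — Angular frequency: ω = 2π·f = 2π·60 = 377 rad/s.
Step 2 — Component impedances:
  R: Z = R = 30 Ω
  L: Z = jωL = j·377·0.0133 = 0 + j5.014 Ω
Step 3 — Series combination: Z_total = R + L = 30 + j5.014 Ω = 30.42∠9.5° Ω.

Z = 30 + j5.014 Ω = 30.42∠9.5° Ω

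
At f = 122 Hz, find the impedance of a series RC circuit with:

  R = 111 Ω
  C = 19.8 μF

Step 1 — Angular frequency: ω = 2π·f = 2π·122 = 766.5 rad/s.
Step 2 — Component impedances:
  R: Z = R = 111 Ω
  C: Z = 1/(jωC) = -j/(ω·C) = 0 - j65.89 Ω
Step 3 — Series combination: Z_total = R + C = 111 - j65.89 Ω = 129.1∠-30.7° Ω.

Z = 111 - j65.89 Ω = 129.1∠-30.7° Ω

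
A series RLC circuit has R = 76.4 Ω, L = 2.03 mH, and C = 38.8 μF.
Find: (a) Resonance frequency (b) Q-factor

Step 1 — Resonance condition Im(Z)=0 gives ω₀ = 1/√(LC).
Step 2 — ω₀ = 1/√(0.00203·3.88e-05) = 3563 rad/s.
Step 3 — f₀ = ω₀/(2π) = 567.1 Hz.
Step 4 — Series Q: Q = ω₀L/R = 3563·0.00203/76.4 = 0.09468.

(a) f₀ = 567.1 Hz  (b) Q = 0.09468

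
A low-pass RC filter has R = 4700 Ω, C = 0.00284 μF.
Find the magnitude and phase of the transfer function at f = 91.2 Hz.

Step 1 — Angular frequency: ω = 2π·91.2 = 573 rad/s.
Step 2 — Transfer function: H(jω) = 1/(1 + jωRC).
Step 3 — Denominator: 1 + jωRC = 1 + j·573·4700·2.84e-09 = 1 + j0.007649.
Step 4 — H = 0.9999 - j0.007648.
Step 5 — Magnitude: |H| = 1 (-0.0 dB); phase: φ = -0.4°.

|H| = 1 (-0.0 dB), φ = -0.4°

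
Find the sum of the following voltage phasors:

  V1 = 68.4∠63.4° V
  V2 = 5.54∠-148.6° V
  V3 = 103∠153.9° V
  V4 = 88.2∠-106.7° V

Step 1 — Convert each phasor to rectangular form:
  V1 = 68.4·(cos(63.4°) + j·sin(63.4°)) = 30.63 + j61.16 V
  V2 = 5.54·(cos(-148.6°) + j·sin(-148.6°)) = -4.729 - j2.886 V
  V3 = 103·(cos(153.9°) + j·sin(153.9°)) = -92.5 + j45.31 V
  V4 = 88.2·(cos(-106.7°) + j·sin(-106.7°)) = -25.35 - j84.48 V
Step 2 — Sum components: V_total = -91.94 + j19.11 V.
Step 3 — Convert to polar: |V_total| = 93.91 V, ∠V_total = 168.3°.

V_total = 93.91∠168.3° V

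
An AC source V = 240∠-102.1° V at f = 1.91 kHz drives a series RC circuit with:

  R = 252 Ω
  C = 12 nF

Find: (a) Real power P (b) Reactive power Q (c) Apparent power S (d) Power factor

Step 1 — Angular frequency: ω = 2π·f = 2π·1910 = 1.2e+04 rad/s.
Step 2 — Component impedances:
  R: Z = R = 252 Ω
  C: Z = 1/(jωC) = -j/(ω·C) = 0 - j6944 Ω
Step 3 — Series combination: Z_total = R + C = 252 - j6944 Ω = 6949∠-87.9° Ω.
Step 4 — Source phasor: V = 240∠-102.1° V = -50.31 - j234.7 V.
Step 5 — Current: I = V / Z = 0.03349 - j0.00846 A = 0.03454∠-14.2° A.
Step 6 — Complex power: S = V·I* = 0.3006 - j8.284 VA.
Step 7 — Real power: P = Re(S) = 0.3006 W.
Step 8 — Reactive power: Q = Im(S) = -8.284 VAR.
Step 9 — Apparent power: |S| = 8.29 VA.
Step 10 — Power factor: PF = P/|S| = 0.03627 (leading).

(a) P = 0.3006 W  (b) Q = -8.284 VAR  (c) S = 8.29 VA  (d) PF = 0.03627 (leading)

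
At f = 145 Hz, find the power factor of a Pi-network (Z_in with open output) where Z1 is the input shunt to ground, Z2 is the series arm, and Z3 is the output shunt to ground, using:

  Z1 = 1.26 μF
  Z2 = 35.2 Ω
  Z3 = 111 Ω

Step 1 — Angular frequency: ω = 2π·f = 2π·145 = 911.1 rad/s.
Step 2 — Component impedances:
  Z1: Z = 1/(jωC) = -j/(ω·C) = 0 - j871.1 Ω
  Z2: Z = R = 35.2 Ω
  Z3: Z = R = 111 Ω
Step 3 — With open output, the series arm Z2 and the output shunt Z3 appear in series to ground: Z2 + Z3 = 146.2 Ω.
Step 4 — Parallel with input shunt Z1: Z_in = Z1 || (Z2 + Z3) = 142.2 - j23.86 Ω = 144.2∠-9.5° Ω.
Step 5 — Power factor: PF = cos(φ) = Re(Z)/|Z| = 142.19/144.18 = 0.9862.
Step 6 — Type: Im(Z) = -23.86 ⇒ leading (phase φ = -9.5°).

PF = 0.9862 (leading, φ = -9.5°)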